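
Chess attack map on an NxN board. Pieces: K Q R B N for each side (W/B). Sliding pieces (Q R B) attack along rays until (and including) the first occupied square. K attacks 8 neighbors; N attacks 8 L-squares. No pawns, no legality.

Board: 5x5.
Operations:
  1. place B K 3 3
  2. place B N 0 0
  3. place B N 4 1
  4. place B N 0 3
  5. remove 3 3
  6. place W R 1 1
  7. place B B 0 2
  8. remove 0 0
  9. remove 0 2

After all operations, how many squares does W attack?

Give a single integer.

Answer: 8

Derivation:
Op 1: place BK@(3,3)
Op 2: place BN@(0,0)
Op 3: place BN@(4,1)
Op 4: place BN@(0,3)
Op 5: remove (3,3)
Op 6: place WR@(1,1)
Op 7: place BB@(0,2)
Op 8: remove (0,0)
Op 9: remove (0,2)
Per-piece attacks for W:
  WR@(1,1): attacks (1,2) (1,3) (1,4) (1,0) (2,1) (3,1) (4,1) (0,1) [ray(1,0) blocked at (4,1)]
Union (8 distinct): (0,1) (1,0) (1,2) (1,3) (1,4) (2,1) (3,1) (4,1)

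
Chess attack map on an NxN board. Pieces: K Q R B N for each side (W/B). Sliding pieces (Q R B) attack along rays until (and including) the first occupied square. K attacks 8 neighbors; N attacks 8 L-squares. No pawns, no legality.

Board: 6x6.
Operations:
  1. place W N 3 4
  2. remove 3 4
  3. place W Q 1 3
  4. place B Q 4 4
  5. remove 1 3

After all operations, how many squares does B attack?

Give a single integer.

Answer: 17

Derivation:
Op 1: place WN@(3,4)
Op 2: remove (3,4)
Op 3: place WQ@(1,3)
Op 4: place BQ@(4,4)
Op 5: remove (1,3)
Per-piece attacks for B:
  BQ@(4,4): attacks (4,5) (4,3) (4,2) (4,1) (4,0) (5,4) (3,4) (2,4) (1,4) (0,4) (5,5) (5,3) (3,5) (3,3) (2,2) (1,1) (0,0)
Union (17 distinct): (0,0) (0,4) (1,1) (1,4) (2,2) (2,4) (3,3) (3,4) (3,5) (4,0) (4,1) (4,2) (4,3) (4,5) (5,3) (5,4) (5,5)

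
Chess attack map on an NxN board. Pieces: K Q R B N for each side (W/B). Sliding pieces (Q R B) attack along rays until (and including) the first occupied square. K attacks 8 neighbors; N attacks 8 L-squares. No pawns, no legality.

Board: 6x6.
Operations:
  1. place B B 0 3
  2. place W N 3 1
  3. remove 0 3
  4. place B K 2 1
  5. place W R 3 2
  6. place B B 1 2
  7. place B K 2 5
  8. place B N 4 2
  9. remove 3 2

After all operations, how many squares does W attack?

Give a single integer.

Answer: 6

Derivation:
Op 1: place BB@(0,3)
Op 2: place WN@(3,1)
Op 3: remove (0,3)
Op 4: place BK@(2,1)
Op 5: place WR@(3,2)
Op 6: place BB@(1,2)
Op 7: place BK@(2,5)
Op 8: place BN@(4,2)
Op 9: remove (3,2)
Per-piece attacks for W:
  WN@(3,1): attacks (4,3) (5,2) (2,3) (1,2) (5,0) (1,0)
Union (6 distinct): (1,0) (1,2) (2,3) (4,3) (5,0) (5,2)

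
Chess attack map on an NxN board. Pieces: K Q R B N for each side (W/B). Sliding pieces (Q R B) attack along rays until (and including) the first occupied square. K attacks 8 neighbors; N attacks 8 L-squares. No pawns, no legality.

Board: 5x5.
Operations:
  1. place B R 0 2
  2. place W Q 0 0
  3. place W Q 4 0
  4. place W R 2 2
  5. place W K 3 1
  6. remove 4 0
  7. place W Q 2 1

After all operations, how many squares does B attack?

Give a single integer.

Op 1: place BR@(0,2)
Op 2: place WQ@(0,0)
Op 3: place WQ@(4,0)
Op 4: place WR@(2,2)
Op 5: place WK@(3,1)
Op 6: remove (4,0)
Op 7: place WQ@(2,1)
Per-piece attacks for B:
  BR@(0,2): attacks (0,3) (0,4) (0,1) (0,0) (1,2) (2,2) [ray(0,-1) blocked at (0,0); ray(1,0) blocked at (2,2)]
Union (6 distinct): (0,0) (0,1) (0,3) (0,4) (1,2) (2,2)

Answer: 6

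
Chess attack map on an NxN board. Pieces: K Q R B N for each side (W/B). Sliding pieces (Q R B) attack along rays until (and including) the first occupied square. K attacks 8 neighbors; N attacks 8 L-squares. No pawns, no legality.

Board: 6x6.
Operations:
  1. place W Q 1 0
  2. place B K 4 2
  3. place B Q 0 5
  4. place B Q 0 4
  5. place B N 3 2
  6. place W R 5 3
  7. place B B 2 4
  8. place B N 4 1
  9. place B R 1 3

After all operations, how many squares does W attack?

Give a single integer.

Op 1: place WQ@(1,0)
Op 2: place BK@(4,2)
Op 3: place BQ@(0,5)
Op 4: place BQ@(0,4)
Op 5: place BN@(3,2)
Op 6: place WR@(5,3)
Op 7: place BB@(2,4)
Op 8: place BN@(4,1)
Op 9: place BR@(1,3)
Per-piece attacks for W:
  WQ@(1,0): attacks (1,1) (1,2) (1,3) (2,0) (3,0) (4,0) (5,0) (0,0) (2,1) (3,2) (0,1) [ray(0,1) blocked at (1,3); ray(1,1) blocked at (3,2)]
  WR@(5,3): attacks (5,4) (5,5) (5,2) (5,1) (5,0) (4,3) (3,3) (2,3) (1,3) [ray(-1,0) blocked at (1,3)]
Union (18 distinct): (0,0) (0,1) (1,1) (1,2) (1,3) (2,0) (2,1) (2,3) (3,0) (3,2) (3,3) (4,0) (4,3) (5,0) (5,1) (5,2) (5,4) (5,5)

Answer: 18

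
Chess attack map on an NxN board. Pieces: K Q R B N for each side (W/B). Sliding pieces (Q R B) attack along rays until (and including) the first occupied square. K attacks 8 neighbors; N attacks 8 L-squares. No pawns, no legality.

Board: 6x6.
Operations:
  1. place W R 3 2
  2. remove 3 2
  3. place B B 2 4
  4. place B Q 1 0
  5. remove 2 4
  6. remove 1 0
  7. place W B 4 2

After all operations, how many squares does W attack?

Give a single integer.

Op 1: place WR@(3,2)
Op 2: remove (3,2)
Op 3: place BB@(2,4)
Op 4: place BQ@(1,0)
Op 5: remove (2,4)
Op 6: remove (1,0)
Op 7: place WB@(4,2)
Per-piece attacks for W:
  WB@(4,2): attacks (5,3) (5,1) (3,3) (2,4) (1,5) (3,1) (2,0)
Union (7 distinct): (1,5) (2,0) (2,4) (3,1) (3,3) (5,1) (5,3)

Answer: 7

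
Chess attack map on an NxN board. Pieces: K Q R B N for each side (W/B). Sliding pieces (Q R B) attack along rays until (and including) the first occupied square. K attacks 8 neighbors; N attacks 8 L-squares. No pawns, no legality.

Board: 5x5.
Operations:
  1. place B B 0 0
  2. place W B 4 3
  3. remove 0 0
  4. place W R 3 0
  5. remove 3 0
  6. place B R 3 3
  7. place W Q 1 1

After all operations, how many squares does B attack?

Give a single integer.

Op 1: place BB@(0,0)
Op 2: place WB@(4,3)
Op 3: remove (0,0)
Op 4: place WR@(3,0)
Op 5: remove (3,0)
Op 6: place BR@(3,3)
Op 7: place WQ@(1,1)
Per-piece attacks for B:
  BR@(3,3): attacks (3,4) (3,2) (3,1) (3,0) (4,3) (2,3) (1,3) (0,3) [ray(1,0) blocked at (4,3)]
Union (8 distinct): (0,3) (1,3) (2,3) (3,0) (3,1) (3,2) (3,4) (4,3)

Answer: 8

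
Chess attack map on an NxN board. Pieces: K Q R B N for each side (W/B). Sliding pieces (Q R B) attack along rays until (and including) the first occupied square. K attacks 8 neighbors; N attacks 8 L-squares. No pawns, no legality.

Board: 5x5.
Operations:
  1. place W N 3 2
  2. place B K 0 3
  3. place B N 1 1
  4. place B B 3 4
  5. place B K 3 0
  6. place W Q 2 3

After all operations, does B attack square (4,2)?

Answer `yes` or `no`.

Op 1: place WN@(3,2)
Op 2: place BK@(0,3)
Op 3: place BN@(1,1)
Op 4: place BB@(3,4)
Op 5: place BK@(3,0)
Op 6: place WQ@(2,3)
Per-piece attacks for B:
  BK@(0,3): attacks (0,4) (0,2) (1,3) (1,4) (1,2)
  BN@(1,1): attacks (2,3) (3,2) (0,3) (3,0)
  BK@(3,0): attacks (3,1) (4,0) (2,0) (4,1) (2,1)
  BB@(3,4): attacks (4,3) (2,3) [ray(-1,-1) blocked at (2,3)]
B attacks (4,2): no

Answer: no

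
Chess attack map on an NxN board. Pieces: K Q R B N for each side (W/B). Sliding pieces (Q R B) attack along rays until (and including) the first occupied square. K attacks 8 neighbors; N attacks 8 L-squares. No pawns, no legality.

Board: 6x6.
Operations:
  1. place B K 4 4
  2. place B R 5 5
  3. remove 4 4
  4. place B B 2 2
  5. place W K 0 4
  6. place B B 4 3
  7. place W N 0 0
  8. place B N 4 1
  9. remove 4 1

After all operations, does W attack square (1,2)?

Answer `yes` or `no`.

Answer: yes

Derivation:
Op 1: place BK@(4,4)
Op 2: place BR@(5,5)
Op 3: remove (4,4)
Op 4: place BB@(2,2)
Op 5: place WK@(0,4)
Op 6: place BB@(4,3)
Op 7: place WN@(0,0)
Op 8: place BN@(4,1)
Op 9: remove (4,1)
Per-piece attacks for W:
  WN@(0,0): attacks (1,2) (2,1)
  WK@(0,4): attacks (0,5) (0,3) (1,4) (1,5) (1,3)
W attacks (1,2): yes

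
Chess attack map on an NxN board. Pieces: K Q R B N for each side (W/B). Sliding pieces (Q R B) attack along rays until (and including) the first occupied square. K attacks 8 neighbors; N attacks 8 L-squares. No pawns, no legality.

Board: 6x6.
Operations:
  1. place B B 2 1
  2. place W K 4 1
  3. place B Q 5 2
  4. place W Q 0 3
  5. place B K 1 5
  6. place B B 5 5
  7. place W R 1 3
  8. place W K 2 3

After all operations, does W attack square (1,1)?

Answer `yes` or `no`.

Answer: yes

Derivation:
Op 1: place BB@(2,1)
Op 2: place WK@(4,1)
Op 3: place BQ@(5,2)
Op 4: place WQ@(0,3)
Op 5: place BK@(1,5)
Op 6: place BB@(5,5)
Op 7: place WR@(1,3)
Op 8: place WK@(2,3)
Per-piece attacks for W:
  WQ@(0,3): attacks (0,4) (0,5) (0,2) (0,1) (0,0) (1,3) (1,4) (2,5) (1,2) (2,1) [ray(1,0) blocked at (1,3); ray(1,-1) blocked at (2,1)]
  WR@(1,3): attacks (1,4) (1,5) (1,2) (1,1) (1,0) (2,3) (0,3) [ray(0,1) blocked at (1,5); ray(1,0) blocked at (2,3); ray(-1,0) blocked at (0,3)]
  WK@(2,3): attacks (2,4) (2,2) (3,3) (1,3) (3,4) (3,2) (1,4) (1,2)
  WK@(4,1): attacks (4,2) (4,0) (5,1) (3,1) (5,2) (5,0) (3,2) (3,0)
W attacks (1,1): yes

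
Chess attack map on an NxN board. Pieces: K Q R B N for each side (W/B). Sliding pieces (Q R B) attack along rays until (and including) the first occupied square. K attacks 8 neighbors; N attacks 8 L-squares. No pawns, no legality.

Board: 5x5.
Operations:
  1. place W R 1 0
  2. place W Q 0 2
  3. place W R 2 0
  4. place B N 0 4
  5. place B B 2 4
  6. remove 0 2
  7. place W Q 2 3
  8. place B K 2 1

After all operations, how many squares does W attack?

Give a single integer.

Answer: 19

Derivation:
Op 1: place WR@(1,0)
Op 2: place WQ@(0,2)
Op 3: place WR@(2,0)
Op 4: place BN@(0,4)
Op 5: place BB@(2,4)
Op 6: remove (0,2)
Op 7: place WQ@(2,3)
Op 8: place BK@(2,1)
Per-piece attacks for W:
  WR@(1,0): attacks (1,1) (1,2) (1,3) (1,4) (2,0) (0,0) [ray(1,0) blocked at (2,0)]
  WR@(2,0): attacks (2,1) (3,0) (4,0) (1,0) [ray(0,1) blocked at (2,1); ray(-1,0) blocked at (1,0)]
  WQ@(2,3): attacks (2,4) (2,2) (2,1) (3,3) (4,3) (1,3) (0,3) (3,4) (3,2) (4,1) (1,4) (1,2) (0,1) [ray(0,1) blocked at (2,4); ray(0,-1) blocked at (2,1)]
Union (19 distinct): (0,0) (0,1) (0,3) (1,0) (1,1) (1,2) (1,3) (1,4) (2,0) (2,1) (2,2) (2,4) (3,0) (3,2) (3,3) (3,4) (4,0) (4,1) (4,3)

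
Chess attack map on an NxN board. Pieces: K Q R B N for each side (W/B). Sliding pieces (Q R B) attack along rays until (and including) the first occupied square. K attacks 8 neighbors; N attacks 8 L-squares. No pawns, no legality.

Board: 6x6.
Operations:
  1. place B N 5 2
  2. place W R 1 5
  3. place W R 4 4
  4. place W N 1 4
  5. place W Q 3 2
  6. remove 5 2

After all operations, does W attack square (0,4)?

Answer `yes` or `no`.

Op 1: place BN@(5,2)
Op 2: place WR@(1,5)
Op 3: place WR@(4,4)
Op 4: place WN@(1,4)
Op 5: place WQ@(3,2)
Op 6: remove (5,2)
Per-piece attacks for W:
  WN@(1,4): attacks (3,5) (2,2) (3,3) (0,2)
  WR@(1,5): attacks (1,4) (2,5) (3,5) (4,5) (5,5) (0,5) [ray(0,-1) blocked at (1,4)]
  WQ@(3,2): attacks (3,3) (3,4) (3,5) (3,1) (3,0) (4,2) (5,2) (2,2) (1,2) (0,2) (4,3) (5,4) (4,1) (5,0) (2,3) (1,4) (2,1) (1,0) [ray(-1,1) blocked at (1,4)]
  WR@(4,4): attacks (4,5) (4,3) (4,2) (4,1) (4,0) (5,4) (3,4) (2,4) (1,4) [ray(-1,0) blocked at (1,4)]
W attacks (0,4): no

Answer: no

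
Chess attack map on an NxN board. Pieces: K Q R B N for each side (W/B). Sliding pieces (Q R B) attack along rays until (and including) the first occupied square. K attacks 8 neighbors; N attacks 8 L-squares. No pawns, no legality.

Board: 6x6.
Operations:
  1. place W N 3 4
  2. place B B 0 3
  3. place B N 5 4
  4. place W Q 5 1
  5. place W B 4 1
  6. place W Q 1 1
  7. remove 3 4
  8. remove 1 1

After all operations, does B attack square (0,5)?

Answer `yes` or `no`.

Answer: no

Derivation:
Op 1: place WN@(3,4)
Op 2: place BB@(0,3)
Op 3: place BN@(5,4)
Op 4: place WQ@(5,1)
Op 5: place WB@(4,1)
Op 6: place WQ@(1,1)
Op 7: remove (3,4)
Op 8: remove (1,1)
Per-piece attacks for B:
  BB@(0,3): attacks (1,4) (2,5) (1,2) (2,1) (3,0)
  BN@(5,4): attacks (3,5) (4,2) (3,3)
B attacks (0,5): no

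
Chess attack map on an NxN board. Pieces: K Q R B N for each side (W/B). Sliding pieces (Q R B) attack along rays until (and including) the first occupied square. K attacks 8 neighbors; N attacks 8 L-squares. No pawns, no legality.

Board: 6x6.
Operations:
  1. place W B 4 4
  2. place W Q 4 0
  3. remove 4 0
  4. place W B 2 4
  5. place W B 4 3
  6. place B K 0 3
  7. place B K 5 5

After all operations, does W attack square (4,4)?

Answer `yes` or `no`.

Op 1: place WB@(4,4)
Op 2: place WQ@(4,0)
Op 3: remove (4,0)
Op 4: place WB@(2,4)
Op 5: place WB@(4,3)
Op 6: place BK@(0,3)
Op 7: place BK@(5,5)
Per-piece attacks for W:
  WB@(2,4): attacks (3,5) (3,3) (4,2) (5,1) (1,5) (1,3) (0,2)
  WB@(4,3): attacks (5,4) (5,2) (3,4) (2,5) (3,2) (2,1) (1,0)
  WB@(4,4): attacks (5,5) (5,3) (3,5) (3,3) (2,2) (1,1) (0,0) [ray(1,1) blocked at (5,5)]
W attacks (4,4): no

Answer: no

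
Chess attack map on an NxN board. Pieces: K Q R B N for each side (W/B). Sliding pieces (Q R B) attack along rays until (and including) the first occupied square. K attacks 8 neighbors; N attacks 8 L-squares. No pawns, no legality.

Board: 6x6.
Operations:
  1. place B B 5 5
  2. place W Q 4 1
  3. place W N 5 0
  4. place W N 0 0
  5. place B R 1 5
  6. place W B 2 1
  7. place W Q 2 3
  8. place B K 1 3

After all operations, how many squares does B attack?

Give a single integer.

Op 1: place BB@(5,5)
Op 2: place WQ@(4,1)
Op 3: place WN@(5,0)
Op 4: place WN@(0,0)
Op 5: place BR@(1,5)
Op 6: place WB@(2,1)
Op 7: place WQ@(2,3)
Op 8: place BK@(1,3)
Per-piece attacks for B:
  BK@(1,3): attacks (1,4) (1,2) (2,3) (0,3) (2,4) (2,2) (0,4) (0,2)
  BR@(1,5): attacks (1,4) (1,3) (2,5) (3,5) (4,5) (5,5) (0,5) [ray(0,-1) blocked at (1,3); ray(1,0) blocked at (5,5)]
  BB@(5,5): attacks (4,4) (3,3) (2,2) (1,1) (0,0) [ray(-1,-1) blocked at (0,0)]
Union (18 distinct): (0,0) (0,2) (0,3) (0,4) (0,5) (1,1) (1,2) (1,3) (1,4) (2,2) (2,3) (2,4) (2,5) (3,3) (3,5) (4,4) (4,5) (5,5)

Answer: 18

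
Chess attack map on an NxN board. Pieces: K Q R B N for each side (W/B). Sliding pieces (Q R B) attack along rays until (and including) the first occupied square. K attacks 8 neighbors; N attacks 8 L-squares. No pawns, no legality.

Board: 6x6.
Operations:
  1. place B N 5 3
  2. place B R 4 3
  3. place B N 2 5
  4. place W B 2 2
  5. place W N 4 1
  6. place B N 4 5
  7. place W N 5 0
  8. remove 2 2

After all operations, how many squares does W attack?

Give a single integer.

Answer: 6

Derivation:
Op 1: place BN@(5,3)
Op 2: place BR@(4,3)
Op 3: place BN@(2,5)
Op 4: place WB@(2,2)
Op 5: place WN@(4,1)
Op 6: place BN@(4,5)
Op 7: place WN@(5,0)
Op 8: remove (2,2)
Per-piece attacks for W:
  WN@(4,1): attacks (5,3) (3,3) (2,2) (2,0)
  WN@(5,0): attacks (4,2) (3,1)
Union (6 distinct): (2,0) (2,2) (3,1) (3,3) (4,2) (5,3)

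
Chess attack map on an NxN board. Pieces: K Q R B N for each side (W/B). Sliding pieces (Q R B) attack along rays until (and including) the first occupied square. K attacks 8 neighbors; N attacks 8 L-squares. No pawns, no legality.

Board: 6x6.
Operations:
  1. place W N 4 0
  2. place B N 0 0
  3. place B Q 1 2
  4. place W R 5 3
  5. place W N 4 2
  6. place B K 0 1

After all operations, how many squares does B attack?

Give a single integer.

Answer: 18

Derivation:
Op 1: place WN@(4,0)
Op 2: place BN@(0,0)
Op 3: place BQ@(1,2)
Op 4: place WR@(5,3)
Op 5: place WN@(4,2)
Op 6: place BK@(0,1)
Per-piece attacks for B:
  BN@(0,0): attacks (1,2) (2,1)
  BK@(0,1): attacks (0,2) (0,0) (1,1) (1,2) (1,0)
  BQ@(1,2): attacks (1,3) (1,4) (1,5) (1,1) (1,0) (2,2) (3,2) (4,2) (0,2) (2,3) (3,4) (4,5) (2,1) (3,0) (0,3) (0,1) [ray(1,0) blocked at (4,2); ray(-1,-1) blocked at (0,1)]
Union (18 distinct): (0,0) (0,1) (0,2) (0,3) (1,0) (1,1) (1,2) (1,3) (1,4) (1,5) (2,1) (2,2) (2,3) (3,0) (3,2) (3,4) (4,2) (4,5)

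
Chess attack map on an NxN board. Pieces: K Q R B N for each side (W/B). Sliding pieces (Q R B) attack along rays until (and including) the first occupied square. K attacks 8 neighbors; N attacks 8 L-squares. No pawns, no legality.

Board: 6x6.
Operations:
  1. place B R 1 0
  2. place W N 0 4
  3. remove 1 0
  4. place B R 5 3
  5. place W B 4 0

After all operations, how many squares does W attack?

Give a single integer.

Answer: 8

Derivation:
Op 1: place BR@(1,0)
Op 2: place WN@(0,4)
Op 3: remove (1,0)
Op 4: place BR@(5,3)
Op 5: place WB@(4,0)
Per-piece attacks for W:
  WN@(0,4): attacks (2,5) (1,2) (2,3)
  WB@(4,0): attacks (5,1) (3,1) (2,2) (1,3) (0,4) [ray(-1,1) blocked at (0,4)]
Union (8 distinct): (0,4) (1,2) (1,3) (2,2) (2,3) (2,5) (3,1) (5,1)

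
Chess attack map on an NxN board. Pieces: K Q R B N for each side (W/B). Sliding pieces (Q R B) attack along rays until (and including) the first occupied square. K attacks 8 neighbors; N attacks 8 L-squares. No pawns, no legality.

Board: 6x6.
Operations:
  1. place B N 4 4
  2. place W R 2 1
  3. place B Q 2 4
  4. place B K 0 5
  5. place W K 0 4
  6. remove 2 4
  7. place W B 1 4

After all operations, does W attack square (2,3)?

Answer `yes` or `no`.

Op 1: place BN@(4,4)
Op 2: place WR@(2,1)
Op 3: place BQ@(2,4)
Op 4: place BK@(0,5)
Op 5: place WK@(0,4)
Op 6: remove (2,4)
Op 7: place WB@(1,4)
Per-piece attacks for W:
  WK@(0,4): attacks (0,5) (0,3) (1,4) (1,5) (1,3)
  WB@(1,4): attacks (2,5) (2,3) (3,2) (4,1) (5,0) (0,5) (0,3) [ray(-1,1) blocked at (0,5)]
  WR@(2,1): attacks (2,2) (2,3) (2,4) (2,5) (2,0) (3,1) (4,1) (5,1) (1,1) (0,1)
W attacks (2,3): yes

Answer: yes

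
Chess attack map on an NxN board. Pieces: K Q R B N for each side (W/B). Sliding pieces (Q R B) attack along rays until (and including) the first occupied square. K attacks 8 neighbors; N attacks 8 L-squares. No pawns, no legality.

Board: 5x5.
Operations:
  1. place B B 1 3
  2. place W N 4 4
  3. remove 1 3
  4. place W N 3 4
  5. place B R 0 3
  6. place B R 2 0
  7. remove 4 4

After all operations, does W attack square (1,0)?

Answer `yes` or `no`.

Answer: no

Derivation:
Op 1: place BB@(1,3)
Op 2: place WN@(4,4)
Op 3: remove (1,3)
Op 4: place WN@(3,4)
Op 5: place BR@(0,3)
Op 6: place BR@(2,0)
Op 7: remove (4,4)
Per-piece attacks for W:
  WN@(3,4): attacks (4,2) (2,2) (1,3)
W attacks (1,0): no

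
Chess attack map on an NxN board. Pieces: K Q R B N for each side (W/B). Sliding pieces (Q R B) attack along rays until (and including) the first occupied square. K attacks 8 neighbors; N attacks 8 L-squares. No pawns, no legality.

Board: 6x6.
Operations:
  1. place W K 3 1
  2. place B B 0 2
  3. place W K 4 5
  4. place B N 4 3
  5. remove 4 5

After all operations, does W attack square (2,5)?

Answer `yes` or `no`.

Answer: no

Derivation:
Op 1: place WK@(3,1)
Op 2: place BB@(0,2)
Op 3: place WK@(4,5)
Op 4: place BN@(4,3)
Op 5: remove (4,5)
Per-piece attacks for W:
  WK@(3,1): attacks (3,2) (3,0) (4,1) (2,1) (4,2) (4,0) (2,2) (2,0)
W attacks (2,5): no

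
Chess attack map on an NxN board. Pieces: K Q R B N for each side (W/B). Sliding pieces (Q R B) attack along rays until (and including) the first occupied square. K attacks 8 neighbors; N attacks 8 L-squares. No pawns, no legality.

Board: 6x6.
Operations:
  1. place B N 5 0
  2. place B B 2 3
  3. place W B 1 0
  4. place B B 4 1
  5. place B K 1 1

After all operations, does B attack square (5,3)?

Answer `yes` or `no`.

Op 1: place BN@(5,0)
Op 2: place BB@(2,3)
Op 3: place WB@(1,0)
Op 4: place BB@(4,1)
Op 5: place BK@(1,1)
Per-piece attacks for B:
  BK@(1,1): attacks (1,2) (1,0) (2,1) (0,1) (2,2) (2,0) (0,2) (0,0)
  BB@(2,3): attacks (3,4) (4,5) (3,2) (4,1) (1,4) (0,5) (1,2) (0,1) [ray(1,-1) blocked at (4,1)]
  BB@(4,1): attacks (5,2) (5,0) (3,2) (2,3) (3,0) [ray(1,-1) blocked at (5,0); ray(-1,1) blocked at (2,3)]
  BN@(5,0): attacks (4,2) (3,1)
B attacks (5,3): no

Answer: no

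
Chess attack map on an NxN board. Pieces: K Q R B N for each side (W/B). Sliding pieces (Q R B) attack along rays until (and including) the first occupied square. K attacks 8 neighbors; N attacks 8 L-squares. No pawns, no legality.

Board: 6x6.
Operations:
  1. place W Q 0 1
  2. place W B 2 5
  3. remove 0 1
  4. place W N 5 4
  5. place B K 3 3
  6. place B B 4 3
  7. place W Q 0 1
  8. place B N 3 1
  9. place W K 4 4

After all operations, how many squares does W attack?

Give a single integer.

Answer: 21

Derivation:
Op 1: place WQ@(0,1)
Op 2: place WB@(2,5)
Op 3: remove (0,1)
Op 4: place WN@(5,4)
Op 5: place BK@(3,3)
Op 6: place BB@(4,3)
Op 7: place WQ@(0,1)
Op 8: place BN@(3,1)
Op 9: place WK@(4,4)
Per-piece attacks for W:
  WQ@(0,1): attacks (0,2) (0,3) (0,4) (0,5) (0,0) (1,1) (2,1) (3,1) (1,2) (2,3) (3,4) (4,5) (1,0) [ray(1,0) blocked at (3,1)]
  WB@(2,5): attacks (3,4) (4,3) (1,4) (0,3) [ray(1,-1) blocked at (4,3)]
  WK@(4,4): attacks (4,5) (4,3) (5,4) (3,4) (5,5) (5,3) (3,5) (3,3)
  WN@(5,4): attacks (3,5) (4,2) (3,3)
Union (21 distinct): (0,0) (0,2) (0,3) (0,4) (0,5) (1,0) (1,1) (1,2) (1,4) (2,1) (2,3) (3,1) (3,3) (3,4) (3,5) (4,2) (4,3) (4,5) (5,3) (5,4) (5,5)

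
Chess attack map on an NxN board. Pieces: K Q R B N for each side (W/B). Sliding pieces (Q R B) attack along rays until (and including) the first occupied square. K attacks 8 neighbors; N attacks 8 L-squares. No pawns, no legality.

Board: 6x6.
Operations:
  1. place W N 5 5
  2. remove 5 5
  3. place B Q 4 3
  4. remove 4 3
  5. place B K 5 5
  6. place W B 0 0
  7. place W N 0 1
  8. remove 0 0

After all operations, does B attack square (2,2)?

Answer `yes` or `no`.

Op 1: place WN@(5,5)
Op 2: remove (5,5)
Op 3: place BQ@(4,3)
Op 4: remove (4,3)
Op 5: place BK@(5,5)
Op 6: place WB@(0,0)
Op 7: place WN@(0,1)
Op 8: remove (0,0)
Per-piece attacks for B:
  BK@(5,5): attacks (5,4) (4,5) (4,4)
B attacks (2,2): no

Answer: no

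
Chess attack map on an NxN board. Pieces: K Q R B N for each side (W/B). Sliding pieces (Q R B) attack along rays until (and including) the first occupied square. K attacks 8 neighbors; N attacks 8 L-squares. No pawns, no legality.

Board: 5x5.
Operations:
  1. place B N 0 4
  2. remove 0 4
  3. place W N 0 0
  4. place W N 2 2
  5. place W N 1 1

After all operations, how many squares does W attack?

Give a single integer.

Op 1: place BN@(0,4)
Op 2: remove (0,4)
Op 3: place WN@(0,0)
Op 4: place WN@(2,2)
Op 5: place WN@(1,1)
Per-piece attacks for W:
  WN@(0,0): attacks (1,2) (2,1)
  WN@(1,1): attacks (2,3) (3,2) (0,3) (3,0)
  WN@(2,2): attacks (3,4) (4,3) (1,4) (0,3) (3,0) (4,1) (1,0) (0,1)
Union (12 distinct): (0,1) (0,3) (1,0) (1,2) (1,4) (2,1) (2,3) (3,0) (3,2) (3,4) (4,1) (4,3)

Answer: 12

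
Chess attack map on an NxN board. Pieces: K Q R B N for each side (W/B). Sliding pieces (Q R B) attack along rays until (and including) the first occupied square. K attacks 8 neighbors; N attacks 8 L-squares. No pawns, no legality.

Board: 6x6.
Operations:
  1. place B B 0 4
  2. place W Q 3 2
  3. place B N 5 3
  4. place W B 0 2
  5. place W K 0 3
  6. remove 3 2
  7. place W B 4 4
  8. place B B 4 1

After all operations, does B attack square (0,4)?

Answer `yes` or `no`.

Op 1: place BB@(0,4)
Op 2: place WQ@(3,2)
Op 3: place BN@(5,3)
Op 4: place WB@(0,2)
Op 5: place WK@(0,3)
Op 6: remove (3,2)
Op 7: place WB@(4,4)
Op 8: place BB@(4,1)
Per-piece attacks for B:
  BB@(0,4): attacks (1,5) (1,3) (2,2) (3,1) (4,0)
  BB@(4,1): attacks (5,2) (5,0) (3,2) (2,3) (1,4) (0,5) (3,0)
  BN@(5,3): attacks (4,5) (3,4) (4,1) (3,2)
B attacks (0,4): no

Answer: no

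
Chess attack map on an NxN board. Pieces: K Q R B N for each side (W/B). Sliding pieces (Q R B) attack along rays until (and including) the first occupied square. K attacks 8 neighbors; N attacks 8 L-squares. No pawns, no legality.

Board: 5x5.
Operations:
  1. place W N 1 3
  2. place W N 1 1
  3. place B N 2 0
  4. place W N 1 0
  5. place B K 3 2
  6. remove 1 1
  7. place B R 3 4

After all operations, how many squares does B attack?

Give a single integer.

Answer: 15

Derivation:
Op 1: place WN@(1,3)
Op 2: place WN@(1,1)
Op 3: place BN@(2,0)
Op 4: place WN@(1,0)
Op 5: place BK@(3,2)
Op 6: remove (1,1)
Op 7: place BR@(3,4)
Per-piece attacks for B:
  BN@(2,0): attacks (3,2) (4,1) (1,2) (0,1)
  BK@(3,2): attacks (3,3) (3,1) (4,2) (2,2) (4,3) (4,1) (2,3) (2,1)
  BR@(3,4): attacks (3,3) (3,2) (4,4) (2,4) (1,4) (0,4) [ray(0,-1) blocked at (3,2)]
Union (15 distinct): (0,1) (0,4) (1,2) (1,4) (2,1) (2,2) (2,3) (2,4) (3,1) (3,2) (3,3) (4,1) (4,2) (4,3) (4,4)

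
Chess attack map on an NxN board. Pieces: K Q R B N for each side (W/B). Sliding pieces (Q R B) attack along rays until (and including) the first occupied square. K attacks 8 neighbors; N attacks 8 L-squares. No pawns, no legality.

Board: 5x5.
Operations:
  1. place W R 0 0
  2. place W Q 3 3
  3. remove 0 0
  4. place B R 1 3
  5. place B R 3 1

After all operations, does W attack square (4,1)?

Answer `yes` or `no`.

Answer: no

Derivation:
Op 1: place WR@(0,0)
Op 2: place WQ@(3,3)
Op 3: remove (0,0)
Op 4: place BR@(1,3)
Op 5: place BR@(3,1)
Per-piece attacks for W:
  WQ@(3,3): attacks (3,4) (3,2) (3,1) (4,3) (2,3) (1,3) (4,4) (4,2) (2,4) (2,2) (1,1) (0,0) [ray(0,-1) blocked at (3,1); ray(-1,0) blocked at (1,3)]
W attacks (4,1): no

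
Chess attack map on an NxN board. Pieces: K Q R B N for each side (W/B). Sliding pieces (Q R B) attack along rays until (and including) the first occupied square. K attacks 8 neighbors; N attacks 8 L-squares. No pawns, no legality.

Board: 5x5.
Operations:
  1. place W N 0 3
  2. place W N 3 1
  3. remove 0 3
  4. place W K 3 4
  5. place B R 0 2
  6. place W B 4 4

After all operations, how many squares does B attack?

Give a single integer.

Op 1: place WN@(0,3)
Op 2: place WN@(3,1)
Op 3: remove (0,3)
Op 4: place WK@(3,4)
Op 5: place BR@(0,2)
Op 6: place WB@(4,4)
Per-piece attacks for B:
  BR@(0,2): attacks (0,3) (0,4) (0,1) (0,0) (1,2) (2,2) (3,2) (4,2)
Union (8 distinct): (0,0) (0,1) (0,3) (0,4) (1,2) (2,2) (3,2) (4,2)

Answer: 8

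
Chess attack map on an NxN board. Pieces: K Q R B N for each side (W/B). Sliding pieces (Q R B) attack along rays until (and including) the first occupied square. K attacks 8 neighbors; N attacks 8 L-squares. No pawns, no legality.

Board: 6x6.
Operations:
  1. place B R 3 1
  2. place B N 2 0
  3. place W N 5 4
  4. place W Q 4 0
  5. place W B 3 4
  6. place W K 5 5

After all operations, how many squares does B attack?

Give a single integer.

Op 1: place BR@(3,1)
Op 2: place BN@(2,0)
Op 3: place WN@(5,4)
Op 4: place WQ@(4,0)
Op 5: place WB@(3,4)
Op 6: place WK@(5,5)
Per-piece attacks for B:
  BN@(2,0): attacks (3,2) (4,1) (1,2) (0,1)
  BR@(3,1): attacks (3,2) (3,3) (3,4) (3,0) (4,1) (5,1) (2,1) (1,1) (0,1) [ray(0,1) blocked at (3,4)]
Union (10 distinct): (0,1) (1,1) (1,2) (2,1) (3,0) (3,2) (3,3) (3,4) (4,1) (5,1)

Answer: 10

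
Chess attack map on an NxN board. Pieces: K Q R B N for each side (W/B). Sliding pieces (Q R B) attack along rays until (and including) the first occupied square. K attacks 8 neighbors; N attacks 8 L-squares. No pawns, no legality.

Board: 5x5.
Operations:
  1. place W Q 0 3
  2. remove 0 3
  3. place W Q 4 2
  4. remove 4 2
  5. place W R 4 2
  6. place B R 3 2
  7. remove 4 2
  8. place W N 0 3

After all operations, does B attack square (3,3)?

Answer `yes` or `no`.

Op 1: place WQ@(0,3)
Op 2: remove (0,3)
Op 3: place WQ@(4,2)
Op 4: remove (4,2)
Op 5: place WR@(4,2)
Op 6: place BR@(3,2)
Op 7: remove (4,2)
Op 8: place WN@(0,3)
Per-piece attacks for B:
  BR@(3,2): attacks (3,3) (3,4) (3,1) (3,0) (4,2) (2,2) (1,2) (0,2)
B attacks (3,3): yes

Answer: yes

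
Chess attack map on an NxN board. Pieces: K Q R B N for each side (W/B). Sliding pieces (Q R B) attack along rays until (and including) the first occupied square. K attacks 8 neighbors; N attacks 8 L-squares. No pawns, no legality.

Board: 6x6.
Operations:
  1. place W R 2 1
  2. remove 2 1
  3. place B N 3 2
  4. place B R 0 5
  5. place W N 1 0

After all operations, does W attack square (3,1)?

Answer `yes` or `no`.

Answer: yes

Derivation:
Op 1: place WR@(2,1)
Op 2: remove (2,1)
Op 3: place BN@(3,2)
Op 4: place BR@(0,5)
Op 5: place WN@(1,0)
Per-piece attacks for W:
  WN@(1,0): attacks (2,2) (3,1) (0,2)
W attacks (3,1): yes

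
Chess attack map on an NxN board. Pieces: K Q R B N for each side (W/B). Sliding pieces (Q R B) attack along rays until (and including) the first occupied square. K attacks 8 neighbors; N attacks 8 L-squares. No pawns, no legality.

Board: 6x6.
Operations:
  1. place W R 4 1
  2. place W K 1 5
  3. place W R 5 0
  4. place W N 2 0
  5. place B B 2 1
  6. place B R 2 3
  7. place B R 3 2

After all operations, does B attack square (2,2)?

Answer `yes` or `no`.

Op 1: place WR@(4,1)
Op 2: place WK@(1,5)
Op 3: place WR@(5,0)
Op 4: place WN@(2,0)
Op 5: place BB@(2,1)
Op 6: place BR@(2,3)
Op 7: place BR@(3,2)
Per-piece attacks for B:
  BB@(2,1): attacks (3,2) (3,0) (1,2) (0,3) (1,0) [ray(1,1) blocked at (3,2)]
  BR@(2,3): attacks (2,4) (2,5) (2,2) (2,1) (3,3) (4,3) (5,3) (1,3) (0,3) [ray(0,-1) blocked at (2,1)]
  BR@(3,2): attacks (3,3) (3,4) (3,5) (3,1) (3,0) (4,2) (5,2) (2,2) (1,2) (0,2)
B attacks (2,2): yes

Answer: yes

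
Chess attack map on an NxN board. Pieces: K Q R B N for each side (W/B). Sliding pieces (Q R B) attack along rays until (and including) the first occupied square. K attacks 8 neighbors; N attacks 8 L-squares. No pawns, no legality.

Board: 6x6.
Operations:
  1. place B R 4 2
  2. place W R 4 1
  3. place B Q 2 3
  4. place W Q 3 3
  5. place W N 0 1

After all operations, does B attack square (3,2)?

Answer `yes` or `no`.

Op 1: place BR@(4,2)
Op 2: place WR@(4,1)
Op 3: place BQ@(2,3)
Op 4: place WQ@(3,3)
Op 5: place WN@(0,1)
Per-piece attacks for B:
  BQ@(2,3): attacks (2,4) (2,5) (2,2) (2,1) (2,0) (3,3) (1,3) (0,3) (3,4) (4,5) (3,2) (4,1) (1,4) (0,5) (1,2) (0,1) [ray(1,0) blocked at (3,3); ray(1,-1) blocked at (4,1); ray(-1,-1) blocked at (0,1)]
  BR@(4,2): attacks (4,3) (4,4) (4,5) (4,1) (5,2) (3,2) (2,2) (1,2) (0,2) [ray(0,-1) blocked at (4,1)]
B attacks (3,2): yes

Answer: yes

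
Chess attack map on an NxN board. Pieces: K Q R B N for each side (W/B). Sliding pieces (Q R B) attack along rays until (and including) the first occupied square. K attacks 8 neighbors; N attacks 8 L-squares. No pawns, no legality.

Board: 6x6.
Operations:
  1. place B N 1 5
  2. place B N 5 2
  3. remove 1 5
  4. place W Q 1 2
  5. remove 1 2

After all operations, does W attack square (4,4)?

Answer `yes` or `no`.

Answer: no

Derivation:
Op 1: place BN@(1,5)
Op 2: place BN@(5,2)
Op 3: remove (1,5)
Op 4: place WQ@(1,2)
Op 5: remove (1,2)
Per-piece attacks for W:
W attacks (4,4): no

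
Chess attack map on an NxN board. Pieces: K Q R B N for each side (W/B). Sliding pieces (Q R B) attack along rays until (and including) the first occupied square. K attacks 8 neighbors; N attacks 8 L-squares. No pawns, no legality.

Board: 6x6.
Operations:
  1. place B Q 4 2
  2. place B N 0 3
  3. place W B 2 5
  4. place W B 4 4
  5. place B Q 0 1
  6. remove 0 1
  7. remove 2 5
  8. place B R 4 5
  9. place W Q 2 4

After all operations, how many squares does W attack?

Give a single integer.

Op 1: place BQ@(4,2)
Op 2: place BN@(0,3)
Op 3: place WB@(2,5)
Op 4: place WB@(4,4)
Op 5: place BQ@(0,1)
Op 6: remove (0,1)
Op 7: remove (2,5)
Op 8: place BR@(4,5)
Op 9: place WQ@(2,4)
Per-piece attacks for W:
  WQ@(2,4): attacks (2,5) (2,3) (2,2) (2,1) (2,0) (3,4) (4,4) (1,4) (0,4) (3,5) (3,3) (4,2) (1,5) (1,3) (0,2) [ray(1,0) blocked at (4,4); ray(1,-1) blocked at (4,2)]
  WB@(4,4): attacks (5,5) (5,3) (3,5) (3,3) (2,2) (1,1) (0,0)
Union (19 distinct): (0,0) (0,2) (0,4) (1,1) (1,3) (1,4) (1,5) (2,0) (2,1) (2,2) (2,3) (2,5) (3,3) (3,4) (3,5) (4,2) (4,4) (5,3) (5,5)

Answer: 19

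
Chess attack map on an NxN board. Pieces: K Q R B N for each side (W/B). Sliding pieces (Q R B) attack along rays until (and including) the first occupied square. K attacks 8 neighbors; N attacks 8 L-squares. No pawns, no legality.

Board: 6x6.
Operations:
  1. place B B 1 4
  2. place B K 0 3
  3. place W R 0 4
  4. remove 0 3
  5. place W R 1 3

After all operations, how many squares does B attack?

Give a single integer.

Answer: 7

Derivation:
Op 1: place BB@(1,4)
Op 2: place BK@(0,3)
Op 3: place WR@(0,4)
Op 4: remove (0,3)
Op 5: place WR@(1,3)
Per-piece attacks for B:
  BB@(1,4): attacks (2,5) (2,3) (3,2) (4,1) (5,0) (0,5) (0,3)
Union (7 distinct): (0,3) (0,5) (2,3) (2,5) (3,2) (4,1) (5,0)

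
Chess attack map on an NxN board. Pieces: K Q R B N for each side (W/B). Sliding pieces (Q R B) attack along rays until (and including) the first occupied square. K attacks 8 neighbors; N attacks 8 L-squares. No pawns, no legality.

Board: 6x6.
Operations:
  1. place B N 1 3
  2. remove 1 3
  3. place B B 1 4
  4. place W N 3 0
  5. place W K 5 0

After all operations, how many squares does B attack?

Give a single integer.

Answer: 7

Derivation:
Op 1: place BN@(1,3)
Op 2: remove (1,3)
Op 3: place BB@(1,4)
Op 4: place WN@(3,0)
Op 5: place WK@(5,0)
Per-piece attacks for B:
  BB@(1,4): attacks (2,5) (2,3) (3,2) (4,1) (5,0) (0,5) (0,3) [ray(1,-1) blocked at (5,0)]
Union (7 distinct): (0,3) (0,5) (2,3) (2,5) (3,2) (4,1) (5,0)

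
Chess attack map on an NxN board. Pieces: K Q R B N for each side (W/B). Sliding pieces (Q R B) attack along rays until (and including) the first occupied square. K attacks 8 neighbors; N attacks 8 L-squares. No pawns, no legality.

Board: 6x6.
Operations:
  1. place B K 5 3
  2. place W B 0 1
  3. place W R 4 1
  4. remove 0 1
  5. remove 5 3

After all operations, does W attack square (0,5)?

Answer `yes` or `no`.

Answer: no

Derivation:
Op 1: place BK@(5,3)
Op 2: place WB@(0,1)
Op 3: place WR@(4,1)
Op 4: remove (0,1)
Op 5: remove (5,3)
Per-piece attacks for W:
  WR@(4,1): attacks (4,2) (4,3) (4,4) (4,5) (4,0) (5,1) (3,1) (2,1) (1,1) (0,1)
W attacks (0,5): no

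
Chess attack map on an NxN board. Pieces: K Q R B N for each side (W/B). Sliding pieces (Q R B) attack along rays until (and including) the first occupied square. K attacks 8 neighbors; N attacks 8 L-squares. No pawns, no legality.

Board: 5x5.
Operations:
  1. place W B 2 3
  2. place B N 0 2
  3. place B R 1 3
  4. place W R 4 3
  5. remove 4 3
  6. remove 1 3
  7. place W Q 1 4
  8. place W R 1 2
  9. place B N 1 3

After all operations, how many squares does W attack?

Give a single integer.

Answer: 16

Derivation:
Op 1: place WB@(2,3)
Op 2: place BN@(0,2)
Op 3: place BR@(1,3)
Op 4: place WR@(4,3)
Op 5: remove (4,3)
Op 6: remove (1,3)
Op 7: place WQ@(1,4)
Op 8: place WR@(1,2)
Op 9: place BN@(1,3)
Per-piece attacks for W:
  WR@(1,2): attacks (1,3) (1,1) (1,0) (2,2) (3,2) (4,2) (0,2) [ray(0,1) blocked at (1,3); ray(-1,0) blocked at (0,2)]
  WQ@(1,4): attacks (1,3) (2,4) (3,4) (4,4) (0,4) (2,3) (0,3) [ray(0,-1) blocked at (1,3); ray(1,-1) blocked at (2,3)]
  WB@(2,3): attacks (3,4) (3,2) (4,1) (1,4) (1,2) [ray(-1,1) blocked at (1,4); ray(-1,-1) blocked at (1,2)]
Union (16 distinct): (0,2) (0,3) (0,4) (1,0) (1,1) (1,2) (1,3) (1,4) (2,2) (2,3) (2,4) (3,2) (3,4) (4,1) (4,2) (4,4)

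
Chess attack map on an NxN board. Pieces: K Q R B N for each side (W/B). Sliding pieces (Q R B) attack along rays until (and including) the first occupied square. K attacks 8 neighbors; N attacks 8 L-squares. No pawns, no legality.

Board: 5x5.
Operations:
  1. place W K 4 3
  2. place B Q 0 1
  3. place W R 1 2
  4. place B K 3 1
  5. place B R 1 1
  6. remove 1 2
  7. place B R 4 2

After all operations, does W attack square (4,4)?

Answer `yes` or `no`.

Op 1: place WK@(4,3)
Op 2: place BQ@(0,1)
Op 3: place WR@(1,2)
Op 4: place BK@(3,1)
Op 5: place BR@(1,1)
Op 6: remove (1,2)
Op 7: place BR@(4,2)
Per-piece attacks for W:
  WK@(4,3): attacks (4,4) (4,2) (3,3) (3,4) (3,2)
W attacks (4,4): yes

Answer: yes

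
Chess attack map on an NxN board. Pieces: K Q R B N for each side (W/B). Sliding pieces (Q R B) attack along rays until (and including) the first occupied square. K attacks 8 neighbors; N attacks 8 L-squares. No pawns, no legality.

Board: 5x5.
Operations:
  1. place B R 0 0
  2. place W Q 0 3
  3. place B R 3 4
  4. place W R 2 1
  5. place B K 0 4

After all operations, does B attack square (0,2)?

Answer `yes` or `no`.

Op 1: place BR@(0,0)
Op 2: place WQ@(0,3)
Op 3: place BR@(3,4)
Op 4: place WR@(2,1)
Op 5: place BK@(0,4)
Per-piece attacks for B:
  BR@(0,0): attacks (0,1) (0,2) (0,3) (1,0) (2,0) (3,0) (4,0) [ray(0,1) blocked at (0,3)]
  BK@(0,4): attacks (0,3) (1,4) (1,3)
  BR@(3,4): attacks (3,3) (3,2) (3,1) (3,0) (4,4) (2,4) (1,4) (0,4) [ray(-1,0) blocked at (0,4)]
B attacks (0,2): yes

Answer: yes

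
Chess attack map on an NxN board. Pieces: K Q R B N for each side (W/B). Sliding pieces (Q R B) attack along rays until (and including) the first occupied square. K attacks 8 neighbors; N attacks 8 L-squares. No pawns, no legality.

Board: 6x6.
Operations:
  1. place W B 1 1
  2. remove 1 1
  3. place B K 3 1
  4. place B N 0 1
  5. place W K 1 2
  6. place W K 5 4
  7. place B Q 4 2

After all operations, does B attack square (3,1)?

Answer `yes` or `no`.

Answer: yes

Derivation:
Op 1: place WB@(1,1)
Op 2: remove (1,1)
Op 3: place BK@(3,1)
Op 4: place BN@(0,1)
Op 5: place WK@(1,2)
Op 6: place WK@(5,4)
Op 7: place BQ@(4,2)
Per-piece attacks for B:
  BN@(0,1): attacks (1,3) (2,2) (2,0)
  BK@(3,1): attacks (3,2) (3,0) (4,1) (2,1) (4,2) (4,0) (2,2) (2,0)
  BQ@(4,2): attacks (4,3) (4,4) (4,5) (4,1) (4,0) (5,2) (3,2) (2,2) (1,2) (5,3) (5,1) (3,3) (2,4) (1,5) (3,1) [ray(-1,0) blocked at (1,2); ray(-1,-1) blocked at (3,1)]
B attacks (3,1): yes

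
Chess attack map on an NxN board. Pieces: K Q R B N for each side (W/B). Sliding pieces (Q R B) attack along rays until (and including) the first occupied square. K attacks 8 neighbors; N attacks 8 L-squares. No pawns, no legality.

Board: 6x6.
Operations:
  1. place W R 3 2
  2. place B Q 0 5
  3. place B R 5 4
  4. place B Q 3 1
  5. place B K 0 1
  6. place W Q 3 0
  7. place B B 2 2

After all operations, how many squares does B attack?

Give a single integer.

Answer: 33

Derivation:
Op 1: place WR@(3,2)
Op 2: place BQ@(0,5)
Op 3: place BR@(5,4)
Op 4: place BQ@(3,1)
Op 5: place BK@(0,1)
Op 6: place WQ@(3,0)
Op 7: place BB@(2,2)
Per-piece attacks for B:
  BK@(0,1): attacks (0,2) (0,0) (1,1) (1,2) (1,0)
  BQ@(0,5): attacks (0,4) (0,3) (0,2) (0,1) (1,5) (2,5) (3,5) (4,5) (5,5) (1,4) (2,3) (3,2) [ray(0,-1) blocked at (0,1); ray(1,-1) blocked at (3,2)]
  BB@(2,2): attacks (3,3) (4,4) (5,5) (3,1) (1,3) (0,4) (1,1) (0,0) [ray(1,-1) blocked at (3,1)]
  BQ@(3,1): attacks (3,2) (3,0) (4,1) (5,1) (2,1) (1,1) (0,1) (4,2) (5,3) (4,0) (2,2) (2,0) [ray(0,1) blocked at (3,2); ray(0,-1) blocked at (3,0); ray(-1,0) blocked at (0,1); ray(-1,1) blocked at (2,2)]
  BR@(5,4): attacks (5,5) (5,3) (5,2) (5,1) (5,0) (4,4) (3,4) (2,4) (1,4) (0,4)
Union (33 distinct): (0,0) (0,1) (0,2) (0,3) (0,4) (1,0) (1,1) (1,2) (1,3) (1,4) (1,5) (2,0) (2,1) (2,2) (2,3) (2,4) (2,5) (3,0) (3,1) (3,2) (3,3) (3,4) (3,5) (4,0) (4,1) (4,2) (4,4) (4,5) (5,0) (5,1) (5,2) (5,3) (5,5)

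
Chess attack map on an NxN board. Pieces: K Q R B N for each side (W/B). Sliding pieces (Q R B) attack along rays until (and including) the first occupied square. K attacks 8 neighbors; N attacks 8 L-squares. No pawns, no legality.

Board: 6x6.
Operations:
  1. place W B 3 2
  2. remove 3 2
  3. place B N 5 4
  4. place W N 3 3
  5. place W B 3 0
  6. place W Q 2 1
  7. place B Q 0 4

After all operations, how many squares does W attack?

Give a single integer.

Op 1: place WB@(3,2)
Op 2: remove (3,2)
Op 3: place BN@(5,4)
Op 4: place WN@(3,3)
Op 5: place WB@(3,0)
Op 6: place WQ@(2,1)
Op 7: place BQ@(0,4)
Per-piece attacks for W:
  WQ@(2,1): attacks (2,2) (2,3) (2,4) (2,5) (2,0) (3,1) (4,1) (5,1) (1,1) (0,1) (3,2) (4,3) (5,4) (3,0) (1,2) (0,3) (1,0) [ray(1,1) blocked at (5,4); ray(1,-1) blocked at (3,0)]
  WB@(3,0): attacks (4,1) (5,2) (2,1) [ray(-1,1) blocked at (2,1)]
  WN@(3,3): attacks (4,5) (5,4) (2,5) (1,4) (4,1) (5,2) (2,1) (1,2)
Union (21 distinct): (0,1) (0,3) (1,0) (1,1) (1,2) (1,4) (2,0) (2,1) (2,2) (2,3) (2,4) (2,5) (3,0) (3,1) (3,2) (4,1) (4,3) (4,5) (5,1) (5,2) (5,4)

Answer: 21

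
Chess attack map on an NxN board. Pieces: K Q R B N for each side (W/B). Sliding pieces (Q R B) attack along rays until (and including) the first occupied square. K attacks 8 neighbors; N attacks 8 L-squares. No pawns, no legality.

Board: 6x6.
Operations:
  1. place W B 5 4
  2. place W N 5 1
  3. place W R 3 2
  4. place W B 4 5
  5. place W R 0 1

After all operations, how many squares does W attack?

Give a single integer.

Op 1: place WB@(5,4)
Op 2: place WN@(5,1)
Op 3: place WR@(3,2)
Op 4: place WB@(4,5)
Op 5: place WR@(0,1)
Per-piece attacks for W:
  WR@(0,1): attacks (0,2) (0,3) (0,4) (0,5) (0,0) (1,1) (2,1) (3,1) (4,1) (5,1) [ray(1,0) blocked at (5,1)]
  WR@(3,2): attacks (3,3) (3,4) (3,5) (3,1) (3,0) (4,2) (5,2) (2,2) (1,2) (0,2)
  WB@(4,5): attacks (5,4) (3,4) (2,3) (1,2) (0,1) [ray(1,-1) blocked at (5,4); ray(-1,-1) blocked at (0,1)]
  WN@(5,1): attacks (4,3) (3,2) (3,0)
  WB@(5,4): attacks (4,5) (4,3) (3,2) [ray(-1,1) blocked at (4,5); ray(-1,-1) blocked at (3,2)]
Union (24 distinct): (0,0) (0,1) (0,2) (0,3) (0,4) (0,5) (1,1) (1,2) (2,1) (2,2) (2,3) (3,0) (3,1) (3,2) (3,3) (3,4) (3,5) (4,1) (4,2) (4,3) (4,5) (5,1) (5,2) (5,4)

Answer: 24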